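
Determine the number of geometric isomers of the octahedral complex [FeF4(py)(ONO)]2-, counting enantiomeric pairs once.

2

The six octahedral sites form three mutually perpendicular trans pairs.
There are 2 geometric isomers: py and ONO mutually trans; py and ONO mutually cis.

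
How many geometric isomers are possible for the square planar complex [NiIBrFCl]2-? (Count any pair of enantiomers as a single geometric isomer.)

In a square planar complex each vertex has one trans partner and two cis neighbours.
There are 3 geometric isomers: (Br/F trans, Cl/I trans); (Br/I trans, Cl/F trans); (Br/Cl trans, F/I trans).

3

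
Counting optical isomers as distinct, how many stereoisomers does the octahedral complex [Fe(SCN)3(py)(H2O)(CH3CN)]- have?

An octahedron has six vertices in three trans pairs; every non-trans pair is cis.
The distinct arrangements are (4 in all): SCN mer (3 arrangements); SCN fac (chiral).
One of these lacks any improper symmetry element and so occurs as an enantiomeric pair, giving 4 + 1 = 5 stereoisomers in total.

5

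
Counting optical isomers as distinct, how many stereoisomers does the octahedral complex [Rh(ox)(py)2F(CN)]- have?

The six octahedral sites form three mutually perpendicular trans pairs.
Each ox is bidentate and must span two cis positions.
Working through the distinct placements yields 4 geometric isomers: py cis (3 arrangements, 2 chiral); py trans.
Of these, 2 lack any improper symmetry element and so occur as enantiomeric pairs, giving 4 + 2 = 6 stereoisomers in total.

6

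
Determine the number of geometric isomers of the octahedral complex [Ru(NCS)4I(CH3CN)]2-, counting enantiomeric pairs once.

In an octahedral complex each vertex has one trans partner and four cis neighbours.
The distinct arrangements are (2 in all): I and CH3CN mutually trans; I and CH3CN mutually cis.

2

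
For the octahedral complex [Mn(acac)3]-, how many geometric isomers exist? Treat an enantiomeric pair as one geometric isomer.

An octahedron has six vertices in three trans pairs; every non-trans pair is cis.
Each acac is bidentate and must span two cis positions.
Only one geometric arrangement is possible; it has no improper symmetry element, so it exists as a pair of enantiomers (2 stereoisomers).

1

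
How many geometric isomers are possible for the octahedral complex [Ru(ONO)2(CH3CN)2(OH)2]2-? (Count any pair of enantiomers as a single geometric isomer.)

5

An octahedron has six vertices in three trans pairs; every non-trans pair is cis.
There are 5 geometric isomers: ONO trans, CH3CN trans, OH trans; ONO cis, CH3CN trans, OH cis; ONO trans, CH3CN cis, OH cis; ONO cis, CH3CN cis, OH cis (chiral); ONO cis, CH3CN cis, OH trans.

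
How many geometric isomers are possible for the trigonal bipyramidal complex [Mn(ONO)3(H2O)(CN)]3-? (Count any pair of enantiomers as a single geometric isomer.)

4

A trigonal bipyramid has two axial and three equatorial sites, which are chemically inequivalent.
Systematic placement gives 4 geometric isomers: H2O axial, CN axial; H2O equatorial, CN axial; H2O axial, CN equatorial; H2O equatorial, CN equatorial.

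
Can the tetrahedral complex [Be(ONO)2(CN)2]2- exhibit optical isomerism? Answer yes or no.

no

In a tetrahedral complex all four positions are equivalent and every pair of ligands is adjacent — there is no cis/trans distinction.
Only one geometric arrangement is possible.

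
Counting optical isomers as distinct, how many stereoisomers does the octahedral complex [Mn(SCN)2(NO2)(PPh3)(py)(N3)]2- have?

In an octahedral complex each vertex has one trans partner and four cis neighbours.
Placing the ligands in turn and identifying arrangements related by rotation or reflection leaves 9 distinct geometric isomers.
Of these, 6 lack any improper symmetry element and so occur as enantiomeric pairs, giving 9 + 6 = 15 stereoisomers in total.

15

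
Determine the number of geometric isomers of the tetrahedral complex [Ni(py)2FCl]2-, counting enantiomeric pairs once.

All four vertices of a tetrahedron are equivalent and mutually adjacent, so cis/trans isomerism cannot arise.
Only one geometric arrangement is possible.

1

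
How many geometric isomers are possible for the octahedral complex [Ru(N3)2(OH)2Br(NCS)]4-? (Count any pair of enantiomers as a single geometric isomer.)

An octahedron has six vertices in three trans pairs; every non-trans pair is cis.
Working through the distinct placements yields 6 geometric isomers: N3 cis, OH trans; N3 cis, OH cis (3 arrangements, 2 chiral); N3 trans, OH trans; N3 trans, OH cis.

6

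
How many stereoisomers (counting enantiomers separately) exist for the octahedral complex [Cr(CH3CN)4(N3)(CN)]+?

Systematic placement gives 2 geometric isomers: N3 and CN mutually trans; N3 and CN mutually cis.
Each arrangement has an internal mirror plane or centre of symmetry, so none is chiral.

2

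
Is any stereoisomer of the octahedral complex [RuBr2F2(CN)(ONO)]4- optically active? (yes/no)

In an octahedral complex each vertex has one trans partner and four cis neighbours.
Working through the distinct placements yields 6 geometric isomers: Br trans, F cis; Br trans, F trans; Br cis, F cis (3 arrangements, 2 chiral); Br cis, F trans.
Of these, 2 lack any improper symmetry element and so occur as enantiomeric pairs, giving 6 + 2 = 8 stereoisomers in total.

yes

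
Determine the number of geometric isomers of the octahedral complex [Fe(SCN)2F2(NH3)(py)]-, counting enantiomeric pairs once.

There are 6 geometric isomers: SCN cis, F trans; SCN trans, F trans; SCN cis, F cis (3 arrangements, 2 chiral); SCN trans, F cis.

6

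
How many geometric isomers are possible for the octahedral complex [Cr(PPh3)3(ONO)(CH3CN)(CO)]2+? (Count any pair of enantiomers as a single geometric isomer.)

4

An octahedron has six vertices in three trans pairs; every non-trans pair is cis.
The distinct arrangements are (4 in all): PPh3 mer (3 arrangements); PPh3 fac (chiral).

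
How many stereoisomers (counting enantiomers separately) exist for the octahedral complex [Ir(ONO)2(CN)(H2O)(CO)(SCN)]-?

15

In an octahedral complex each vertex has one trans partner and four cis neighbours.
Systematic enumeration (placing each ligand type in turn and discarding arrangements equivalent by rotation or reflection) gives 9 geometric isomers.
Of these, 6 lack any improper symmetry element and so occur as enantiomeric pairs, giving 9 + 6 = 15 stereoisomers in total.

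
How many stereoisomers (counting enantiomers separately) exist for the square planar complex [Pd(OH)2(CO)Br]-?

In a square planar complex each vertex has one trans partner and two cis neighbours.
There are 2 geometric isomers: OH cis; OH trans.
Each arrangement has an internal mirror plane or centre of symmetry, so none is chiral.

2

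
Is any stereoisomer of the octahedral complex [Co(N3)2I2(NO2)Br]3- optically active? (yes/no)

The distinct arrangements are (6 in all): N3 cis, I cis (3 arrangements, 2 chiral); N3 trans, I cis; N3 cis, I trans; N3 trans, I trans.
Of these, 2 lack any improper symmetry element and so occur as enantiomeric pairs, giving 6 + 2 = 8 stereoisomers in total.

yes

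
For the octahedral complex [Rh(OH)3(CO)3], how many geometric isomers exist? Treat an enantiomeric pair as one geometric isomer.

2

Working through the distinct placements yields 2 geometric isomers: OH mer; OH fac.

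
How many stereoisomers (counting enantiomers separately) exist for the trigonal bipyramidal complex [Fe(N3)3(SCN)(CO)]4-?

4

A trigonal bipyramid has two axial and three equatorial sites, which are chemically inequivalent.
Systematic placement gives 4 geometric isomers: SCN equatorial, CO axial; SCN axial, CO axial; SCN equatorial, CO equatorial; SCN axial, CO equatorial.
Each arrangement has an internal mirror plane or centre of symmetry, so none is chiral.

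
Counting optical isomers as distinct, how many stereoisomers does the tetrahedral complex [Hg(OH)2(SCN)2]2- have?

All four vertices of a tetrahedron are equivalent and mutually adjacent, so cis/trans isomerism cannot arise.
Only one geometric arrangement is possible.

1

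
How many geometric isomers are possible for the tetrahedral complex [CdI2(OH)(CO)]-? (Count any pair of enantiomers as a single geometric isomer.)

1

Only one geometric arrangement is possible.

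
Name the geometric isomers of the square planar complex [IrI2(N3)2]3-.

cis and trans

In a square planar complex each vertex has one trans partner and two cis neighbours.
There are 2 geometric isomers: I cis; I trans.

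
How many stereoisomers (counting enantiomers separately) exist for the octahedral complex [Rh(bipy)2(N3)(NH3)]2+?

The six octahedral sites form three mutually perpendicular trans pairs.
Each bipy is bidentate and must span two cis positions.
Systematic placement gives 2 geometric isomers: N3 and NH3 mutually trans; N3 and NH3 mutually cis (chiral).
One of these lacks any improper symmetry element and so occurs as an enantiomeric pair, giving 2 + 1 = 3 stereoisomers in total.

3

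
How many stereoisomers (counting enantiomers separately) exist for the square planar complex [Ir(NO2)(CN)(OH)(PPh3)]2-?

The distinct arrangements are (3 in all): (CN/OH trans, NO2/PPh3 trans); (CN/PPh3 trans, NO2/OH trans); (CN/NO2 trans, OH/PPh3 trans).
Each arrangement has an internal mirror plane or centre of symmetry, so none is chiral.

3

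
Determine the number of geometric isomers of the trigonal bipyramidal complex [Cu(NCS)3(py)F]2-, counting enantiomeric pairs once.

4

A trigonal bipyramid has two axial and three equatorial sites, which are chemically inequivalent.
The distinct arrangements are (4 in all): py equatorial, F axial; py axial, F axial; py equatorial, F equatorial; py axial, F equatorial.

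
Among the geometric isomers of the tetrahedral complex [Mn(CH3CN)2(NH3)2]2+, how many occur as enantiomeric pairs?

0

In a tetrahedral complex all four positions are equivalent and every pair of ligands is adjacent — there is no cis/trans distinction.
Only one geometric arrangement is possible.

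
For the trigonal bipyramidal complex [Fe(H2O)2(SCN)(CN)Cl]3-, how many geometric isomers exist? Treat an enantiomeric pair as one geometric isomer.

Exhaustive case analysis gives 7 geometric isomers.

7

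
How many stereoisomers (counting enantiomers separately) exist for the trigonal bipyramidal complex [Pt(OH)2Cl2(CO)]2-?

6

Exhaustive case analysis gives 5 geometric isomers.
One of these lacks any improper symmetry element and so occurs as an enantiomeric pair, giving 5 + 1 = 6 stereoisomers in total.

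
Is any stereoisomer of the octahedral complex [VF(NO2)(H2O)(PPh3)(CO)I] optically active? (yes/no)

Exhaustive case analysis gives 15 geometric isomers.
Of these, 15 lack any improper symmetry element and so occur as enantiomeric pairs, giving 15 + 15 = 30 stereoisomers in total.

yes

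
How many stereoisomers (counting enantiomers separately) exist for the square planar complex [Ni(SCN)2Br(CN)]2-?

A square has two trans pairs of vertices; adjacent vertices are cis.
Working through the distinct placements yields 2 geometric isomers: SCN cis; SCN trans.
Each arrangement has an internal mirror plane or centre of symmetry, so none is chiral.

2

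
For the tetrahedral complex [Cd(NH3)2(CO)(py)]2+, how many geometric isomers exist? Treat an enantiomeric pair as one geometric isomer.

In a tetrahedral complex all four positions are equivalent and every pair of ligands is adjacent — there is no cis/trans distinction.
Only one geometric arrangement is possible.

1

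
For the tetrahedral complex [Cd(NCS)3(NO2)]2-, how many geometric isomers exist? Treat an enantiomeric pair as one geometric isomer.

1

All four vertices of a tetrahedron are equivalent and mutually adjacent, so cis/trans isomerism cannot arise.
Only one geometric arrangement is possible.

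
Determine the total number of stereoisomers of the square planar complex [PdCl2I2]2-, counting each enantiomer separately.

There are 2 geometric isomers: Cl cis; Cl trans.
Each arrangement has an internal mirror plane or centre of symmetry, so none is chiral.

2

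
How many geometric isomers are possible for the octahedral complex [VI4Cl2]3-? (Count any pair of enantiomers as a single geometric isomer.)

2

The six octahedral sites form three mutually perpendicular trans pairs.
Systematic placement gives 2 geometric isomers: Cl trans; Cl cis.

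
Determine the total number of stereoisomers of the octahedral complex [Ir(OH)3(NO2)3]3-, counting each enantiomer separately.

An octahedron has six vertices in three trans pairs; every non-trans pair is cis.
The distinct arrangements are (2 in all): OH mer; OH fac.
Each arrangement has an internal mirror plane or centre of symmetry, so none is chiral.

2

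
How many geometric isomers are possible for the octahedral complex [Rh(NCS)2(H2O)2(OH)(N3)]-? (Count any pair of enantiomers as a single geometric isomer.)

6

The six octahedral sites form three mutually perpendicular trans pairs.
Systematic placement gives 6 geometric isomers: NCS cis, H2O trans; NCS trans, H2O trans; NCS cis, H2O cis (3 arrangements, 2 chiral); NCS trans, H2O cis.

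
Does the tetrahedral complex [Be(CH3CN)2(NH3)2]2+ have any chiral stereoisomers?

no

Only one geometric arrangement is possible.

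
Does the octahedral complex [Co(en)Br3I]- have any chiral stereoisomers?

Each en is bidentate and must span two cis positions.
There are 2 geometric isomers: Br mer; Br fac.
Each arrangement has an internal mirror plane or centre of symmetry, so none is chiral.

no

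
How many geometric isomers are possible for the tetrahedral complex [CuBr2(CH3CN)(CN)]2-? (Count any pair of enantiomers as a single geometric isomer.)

In a tetrahedral complex all four positions are equivalent and every pair of ligands is adjacent — there is no cis/trans distinction.
Only one geometric arrangement is possible.

1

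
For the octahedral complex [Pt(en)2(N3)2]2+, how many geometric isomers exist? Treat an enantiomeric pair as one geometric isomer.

2

The six octahedral sites form three mutually perpendicular trans pairs.
Each en is bidentate and must span two cis positions.
The distinct arrangements are (2 in all): N3 trans; N3 cis (chiral).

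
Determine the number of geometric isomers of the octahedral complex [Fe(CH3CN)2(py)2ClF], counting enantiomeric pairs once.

An octahedron has six vertices in three trans pairs; every non-trans pair is cis.
Systematic placement gives 6 geometric isomers: CH3CN trans, py trans; CH3CN trans, py cis; CH3CN cis, py trans; CH3CN cis, py cis (3 arrangements, 2 chiral).

6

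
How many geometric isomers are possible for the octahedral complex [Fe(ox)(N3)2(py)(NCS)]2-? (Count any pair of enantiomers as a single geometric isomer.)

4

In an octahedral complex each vertex has one trans partner and four cis neighbours.
Each ox is bidentate and must span two cis positions.
Working through the distinct placements yields 4 geometric isomers: N3 trans; N3 cis (3 arrangements, 2 chiral).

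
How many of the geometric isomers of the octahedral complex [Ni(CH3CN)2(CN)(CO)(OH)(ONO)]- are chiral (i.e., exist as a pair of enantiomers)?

6

An octahedron has six vertices in three trans pairs; every non-trans pair is cis.
Exhaustive case analysis gives 9 geometric isomers.
Of these, 6 lack any improper symmetry element and so occur as enantiomeric pairs, giving 9 + 6 = 15 stereoisomers in total.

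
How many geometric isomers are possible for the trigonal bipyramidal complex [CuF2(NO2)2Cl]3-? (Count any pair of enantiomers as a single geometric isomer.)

5

A trigonal bipyramid has two axial and three equatorial sites, which are chemically inequivalent.
Exhaustive case analysis gives 5 geometric isomers.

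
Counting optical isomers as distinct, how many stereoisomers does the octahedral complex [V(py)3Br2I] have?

An octahedron has six vertices in three trans pairs; every non-trans pair is cis.
Working through the distinct placements yields 3 geometric isomers: py mer, Br trans; py mer, Br cis; py fac, Br cis.
Each arrangement has an internal mirror plane or centre of symmetry, so none is chiral.

3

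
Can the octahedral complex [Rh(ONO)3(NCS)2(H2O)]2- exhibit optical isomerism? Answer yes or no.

In an octahedral complex each vertex has one trans partner and four cis neighbours.
Systematic placement gives 3 geometric isomers: ONO mer, NCS cis; ONO mer, NCS trans; ONO fac, NCS cis.
Each arrangement has an internal mirror plane or centre of symmetry, so none is chiral.

no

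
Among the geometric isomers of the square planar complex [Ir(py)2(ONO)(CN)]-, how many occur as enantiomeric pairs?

0

In a square planar complex each vertex has one trans partner and two cis neighbours.
The distinct arrangements are (2 in all): py cis; py trans.
Each arrangement has an internal mirror plane or centre of symmetry, so none is chiral.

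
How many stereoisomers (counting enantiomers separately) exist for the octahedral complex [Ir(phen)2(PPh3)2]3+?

3

An octahedron has six vertices in three trans pairs; every non-trans pair is cis.
Each phen is bidentate and must span two cis positions.
Systematic placement gives 2 geometric isomers: PPh3 trans; PPh3 cis (chiral).
One of these lacks any improper symmetry element and so occurs as an enantiomeric pair, giving 2 + 1 = 3 stereoisomers in total.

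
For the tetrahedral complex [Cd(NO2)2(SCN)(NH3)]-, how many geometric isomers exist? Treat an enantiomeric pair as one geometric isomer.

In a tetrahedral complex all four positions are equivalent and every pair of ligands is adjacent — there is no cis/trans distinction.
Only one geometric arrangement is possible.

1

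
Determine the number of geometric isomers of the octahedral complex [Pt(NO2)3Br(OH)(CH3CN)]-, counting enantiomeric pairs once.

The six octahedral sites form three mutually perpendicular trans pairs.
The distinct arrangements are (4 in all): NO2 mer (3 arrangements); NO2 fac (chiral).

4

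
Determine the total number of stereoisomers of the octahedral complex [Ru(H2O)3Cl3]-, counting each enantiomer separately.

2

The six octahedral sites form three mutually perpendicular trans pairs.
Working through the distinct placements yields 2 geometric isomers: H2O mer; H2O fac.
Each arrangement has an internal mirror plane or centre of symmetry, so none is chiral.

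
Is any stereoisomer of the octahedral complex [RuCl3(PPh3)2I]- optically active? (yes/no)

The six octahedral sites form three mutually perpendicular trans pairs.
The distinct arrangements are (3 in all): Cl mer, PPh3 trans; Cl mer, PPh3 cis; Cl fac, PPh3 cis.
Each arrangement has an internal mirror plane or centre of symmetry, so none is chiral.

no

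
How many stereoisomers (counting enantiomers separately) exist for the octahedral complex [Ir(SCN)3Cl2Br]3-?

There are 3 geometric isomers: SCN mer, Cl cis; SCN mer, Cl trans; SCN fac, Cl cis.
Each arrangement has an internal mirror plane or centre of symmetry, so none is chiral.

3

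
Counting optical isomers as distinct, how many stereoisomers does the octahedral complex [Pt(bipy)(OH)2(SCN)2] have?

Each bipy is bidentate and must span two cis positions.
The distinct arrangements are (3 in all): OH trans, SCN cis; OH cis, SCN cis (chiral); OH cis, SCN trans.
One of these lacks any improper symmetry element and so occurs as an enantiomeric pair, giving 3 + 1 = 4 stereoisomers in total.

4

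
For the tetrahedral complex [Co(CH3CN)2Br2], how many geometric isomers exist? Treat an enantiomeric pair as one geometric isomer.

All four vertices of a tetrahedron are equivalent and mutually adjacent, so cis/trans isomerism cannot arise.
Only one geometric arrangement is possible.

1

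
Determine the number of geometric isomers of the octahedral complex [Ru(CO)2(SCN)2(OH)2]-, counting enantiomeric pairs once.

5

Systematic placement gives 5 geometric isomers: CO trans, SCN trans, OH trans; CO trans, SCN cis, OH cis; CO cis, SCN trans, OH cis; CO cis, SCN cis, OH cis (chiral); CO cis, SCN cis, OH trans.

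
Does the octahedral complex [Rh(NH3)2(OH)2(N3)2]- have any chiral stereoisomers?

The six octahedral sites form three mutually perpendicular trans pairs.
Systematic placement gives 5 geometric isomers: NH3 trans, OH trans, N3 trans; NH3 cis, OH cis, N3 trans; NH3 cis, OH trans, N3 cis; NH3 cis, OH cis, N3 cis (chiral); NH3 trans, OH cis, N3 cis.
One of these lacks any improper symmetry element and so occurs as an enantiomeric pair, giving 5 + 1 = 6 stereoisomers in total.

yes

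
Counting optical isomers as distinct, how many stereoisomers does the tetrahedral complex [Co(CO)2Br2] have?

1

Only one geometric arrangement is possible.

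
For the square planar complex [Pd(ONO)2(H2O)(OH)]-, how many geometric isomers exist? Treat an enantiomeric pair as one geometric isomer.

2

A square has two trans pairs of vertices; adjacent vertices are cis.
Systematic placement gives 2 geometric isomers: ONO cis; ONO trans.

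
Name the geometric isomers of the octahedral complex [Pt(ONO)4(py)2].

cis and trans

The six octahedral sites form three mutually perpendicular trans pairs.
Working through the distinct placements yields 2 geometric isomers: py trans; py cis.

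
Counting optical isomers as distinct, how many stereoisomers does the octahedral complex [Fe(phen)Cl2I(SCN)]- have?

6

The six octahedral sites form three mutually perpendicular trans pairs.
Each phen is bidentate and must span two cis positions.
Systematic placement gives 4 geometric isomers: Cl trans; Cl cis (3 arrangements, 2 chiral).
Of these, 2 lack any improper symmetry element and so occur as enantiomeric pairs, giving 4 + 2 = 6 stereoisomers in total.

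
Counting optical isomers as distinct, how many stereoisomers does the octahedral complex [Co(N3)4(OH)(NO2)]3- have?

2

An octahedron has six vertices in three trans pairs; every non-trans pair is cis.
Systematic placement gives 2 geometric isomers: OH and NO2 mutually trans; OH and NO2 mutually cis.
Each arrangement has an internal mirror plane or centre of symmetry, so none is chiral.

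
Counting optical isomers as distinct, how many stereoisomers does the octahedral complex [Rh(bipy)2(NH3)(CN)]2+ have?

3

In an octahedral complex each vertex has one trans partner and four cis neighbours.
Each bipy is bidentate and must span two cis positions.
The distinct arrangements are (2 in all): NH3 and CN mutually trans; NH3 and CN mutually cis (chiral).
One of these lacks any improper symmetry element and so occurs as an enantiomeric pair, giving 2 + 1 = 3 stereoisomers in total.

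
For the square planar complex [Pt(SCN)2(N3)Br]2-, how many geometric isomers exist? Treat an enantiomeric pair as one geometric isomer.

A square has two trans pairs of vertices; adjacent vertices are cis.
Working through the distinct placements yields 2 geometric isomers: SCN cis; SCN trans.

2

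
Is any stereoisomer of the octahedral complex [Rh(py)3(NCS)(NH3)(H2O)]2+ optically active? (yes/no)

The distinct arrangements are (4 in all): py mer (3 arrangements); py fac (chiral).
One of these lacks any improper symmetry element and so occurs as an enantiomeric pair, giving 4 + 1 = 5 stereoisomers in total.

yes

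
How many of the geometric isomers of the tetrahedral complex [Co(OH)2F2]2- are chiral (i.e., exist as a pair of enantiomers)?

0

All four vertices of a tetrahedron are equivalent and mutually adjacent, so cis/trans isomerism cannot arise.
Only one geometric arrangement is possible.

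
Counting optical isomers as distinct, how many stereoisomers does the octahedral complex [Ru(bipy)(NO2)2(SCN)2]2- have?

4

Each bipy is bidentate and must span two cis positions.
The distinct arrangements are (3 in all): NO2 trans, SCN cis; NO2 cis, SCN cis (chiral); NO2 cis, SCN trans.
One of these lacks any improper symmetry element and so occurs as an enantiomeric pair, giving 3 + 1 = 4 stereoisomers in total.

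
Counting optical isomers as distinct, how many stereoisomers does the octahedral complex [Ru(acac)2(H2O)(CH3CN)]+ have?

3

The six octahedral sites form three mutually perpendicular trans pairs.
Each acac is bidentate and must span two cis positions.
The distinct arrangements are (2 in all): H2O and CH3CN mutually trans; H2O and CH3CN mutually cis (chiral).
One of these lacks any improper symmetry element and so occurs as an enantiomeric pair, giving 2 + 1 = 3 stereoisomers in total.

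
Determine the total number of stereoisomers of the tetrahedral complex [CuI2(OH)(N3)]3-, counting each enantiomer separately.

All four vertices of a tetrahedron are equivalent and mutually adjacent, so cis/trans isomerism cannot arise.
Only one geometric arrangement is possible.

1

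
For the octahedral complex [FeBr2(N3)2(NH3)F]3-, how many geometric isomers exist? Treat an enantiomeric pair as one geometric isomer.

6

There are 6 geometric isomers: Br trans, N3 cis; Br trans, N3 trans; Br cis, N3 cis (3 arrangements, 2 chiral); Br cis, N3 trans.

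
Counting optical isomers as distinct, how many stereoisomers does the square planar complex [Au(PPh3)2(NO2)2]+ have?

2

A square has two trans pairs of vertices; adjacent vertices are cis.
Working through the distinct placements yields 2 geometric isomers: PPh3 cis; PPh3 trans.
Each arrangement has an internal mirror plane or centre of symmetry, so none is chiral.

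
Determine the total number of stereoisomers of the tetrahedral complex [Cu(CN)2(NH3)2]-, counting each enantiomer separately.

All four vertices of a tetrahedron are equivalent and mutually adjacent, so cis/trans isomerism cannot arise.
Only one geometric arrangement is possible.

1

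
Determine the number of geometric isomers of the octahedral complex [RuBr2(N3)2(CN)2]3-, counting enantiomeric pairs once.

In an octahedral complex each vertex has one trans partner and four cis neighbours.
Working through the distinct placements yields 5 geometric isomers: Br trans, N3 trans, CN trans; Br trans, N3 cis, CN cis; Br cis, N3 trans, CN cis; Br cis, N3 cis, CN cis (chiral); Br cis, N3 cis, CN trans.

5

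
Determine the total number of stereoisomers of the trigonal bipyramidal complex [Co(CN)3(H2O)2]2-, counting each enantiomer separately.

A trigonal bipyramid has two axial and three equatorial sites, which are chemically inequivalent.
There are 3 geometric isomers: H2O both equatorial; H2O one axial, one equatorial; H2O both axial.
Each arrangement has an internal mirror plane or centre of symmetry, so none is chiral.

3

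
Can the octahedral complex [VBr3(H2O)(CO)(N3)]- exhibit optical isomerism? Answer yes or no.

There are 4 geometric isomers: Br mer (3 arrangements); Br fac (chiral).
One of these lacks any improper symmetry element and so occurs as an enantiomeric pair, giving 4 + 1 = 5 stereoisomers in total.

yes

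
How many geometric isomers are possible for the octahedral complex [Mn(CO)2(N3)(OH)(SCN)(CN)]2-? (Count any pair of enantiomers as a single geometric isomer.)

9

In an octahedral complex each vertex has one trans partner and four cis neighbours.
Exhaustive case analysis gives 9 geometric isomers.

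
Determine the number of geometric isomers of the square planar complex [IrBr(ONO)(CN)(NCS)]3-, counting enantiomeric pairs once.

3

In a square planar complex each vertex has one trans partner and two cis neighbours.
Systematic placement gives 3 geometric isomers: (Br/NCS trans, CN/ONO trans); (Br/ONO trans, CN/NCS trans); (Br/CN trans, NCS/ONO trans).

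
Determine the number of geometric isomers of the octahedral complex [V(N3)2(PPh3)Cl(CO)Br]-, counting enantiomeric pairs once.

9

The six octahedral sites form three mutually perpendicular trans pairs.
Placing the ligands in turn and identifying arrangements related by rotation or reflection leaves 9 distinct geometric isomers.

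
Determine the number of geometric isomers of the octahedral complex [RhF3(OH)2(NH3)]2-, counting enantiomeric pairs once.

An octahedron has six vertices in three trans pairs; every non-trans pair is cis.
The distinct arrangements are (3 in all): F mer, OH trans; F mer, OH cis; F fac, OH cis.

3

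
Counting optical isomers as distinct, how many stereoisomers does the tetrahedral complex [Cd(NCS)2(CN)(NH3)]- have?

Only one geometric arrangement is possible.

1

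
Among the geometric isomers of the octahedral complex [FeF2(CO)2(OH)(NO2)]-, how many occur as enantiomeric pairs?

2

An octahedron has six vertices in three trans pairs; every non-trans pair is cis.
Working through the distinct placements yields 6 geometric isomers: F trans, CO trans; F cis, CO trans; F cis, CO cis (3 arrangements, 2 chiral); F trans, CO cis.
Of these, 2 lack any improper symmetry element and so occur as enantiomeric pairs, giving 6 + 2 = 8 stereoisomers in total.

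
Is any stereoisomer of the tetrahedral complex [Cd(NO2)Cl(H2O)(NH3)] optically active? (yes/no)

yes

Only one geometric arrangement is possible; it has no improper symmetry element, so it exists as a pair of enantiomers (2 stereoisomers).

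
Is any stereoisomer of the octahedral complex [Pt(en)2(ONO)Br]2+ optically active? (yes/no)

yes

An octahedron has six vertices in three trans pairs; every non-trans pair is cis.
Each en is bidentate and must span two cis positions.
The distinct arrangements are (2 in all): ONO and Br mutually trans; ONO and Br mutually cis (chiral).
One of these lacks any improper symmetry element and so occurs as an enantiomeric pair, giving 2 + 1 = 3 stereoisomers in total.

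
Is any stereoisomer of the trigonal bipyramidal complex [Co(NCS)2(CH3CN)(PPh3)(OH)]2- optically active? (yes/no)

In a trigonal bipyramid the two axial positions differ from the three equatorial ones.
Exhaustive case analysis gives 7 geometric isomers.
Of these, 3 lack any improper symmetry element and so occur as enantiomeric pairs, giving 7 + 3 = 10 stereoisomers in total.

yes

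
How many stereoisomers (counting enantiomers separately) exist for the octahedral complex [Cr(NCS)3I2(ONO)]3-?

3

In an octahedral complex each vertex has one trans partner and four cis neighbours.
There are 3 geometric isomers: NCS mer, I trans; NCS fac, I cis; NCS mer, I cis.
Each arrangement has an internal mirror plane or centre of symmetry, so none is chiral.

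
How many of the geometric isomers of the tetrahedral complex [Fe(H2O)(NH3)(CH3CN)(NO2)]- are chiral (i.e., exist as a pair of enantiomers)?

1

All four vertices of a tetrahedron are equivalent and mutually adjacent, so cis/trans isomerism cannot arise.
Only one geometric arrangement is possible; it has no improper symmetry element, so it exists as a pair of enantiomers (2 stereoisomers).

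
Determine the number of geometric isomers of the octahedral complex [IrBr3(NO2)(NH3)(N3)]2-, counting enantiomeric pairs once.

An octahedron has six vertices in three trans pairs; every non-trans pair is cis.
There are 4 geometric isomers: Br mer (3 arrangements); Br fac (chiral).

4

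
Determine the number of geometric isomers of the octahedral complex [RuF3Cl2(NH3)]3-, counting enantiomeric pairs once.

3

In an octahedral complex each vertex has one trans partner and four cis neighbours.
Working through the distinct placements yields 3 geometric isomers: F mer, Cl trans; F fac, Cl cis; F mer, Cl cis.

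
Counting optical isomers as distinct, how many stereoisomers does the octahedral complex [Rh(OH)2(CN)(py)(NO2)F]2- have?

15

An octahedron has six vertices in three trans pairs; every non-trans pair is cis.
Exhaustive case analysis gives 9 geometric isomers.
Of these, 6 lack any improper symmetry element and so occur as enantiomeric pairs, giving 9 + 6 = 15 stereoisomers in total.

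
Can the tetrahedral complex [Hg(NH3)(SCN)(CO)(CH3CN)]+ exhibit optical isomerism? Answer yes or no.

yes

Only one geometric arrangement is possible; it has no improper symmetry element, so it exists as a pair of enantiomers (2 stereoisomers).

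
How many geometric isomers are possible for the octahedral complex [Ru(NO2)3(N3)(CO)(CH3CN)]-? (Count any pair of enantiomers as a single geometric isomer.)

4

The distinct arrangements are (4 in all): NO2 mer (3 arrangements); NO2 fac (chiral).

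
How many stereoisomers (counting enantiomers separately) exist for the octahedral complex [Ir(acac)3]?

An octahedron has six vertices in three trans pairs; every non-trans pair is cis.
Each acac is bidentate and must span two cis positions.
Only one geometric arrangement is possible; it has no improper symmetry element, so it exists as a pair of enantiomers (2 stereoisomers).

2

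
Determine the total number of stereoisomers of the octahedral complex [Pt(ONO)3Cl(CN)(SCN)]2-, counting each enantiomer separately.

An octahedron has six vertices in three trans pairs; every non-trans pair is cis.
Systematic placement gives 4 geometric isomers: ONO mer (3 arrangements); ONO fac (chiral).
One of these lacks any improper symmetry element and so occurs as an enantiomeric pair, giving 4 + 1 = 5 stereoisomers in total.

5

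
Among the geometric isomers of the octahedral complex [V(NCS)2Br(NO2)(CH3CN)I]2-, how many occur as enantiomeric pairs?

In an octahedral complex each vertex has one trans partner and four cis neighbours.
Exhaustive case analysis gives 9 geometric isomers.
Of these, 6 lack any improper symmetry element and so occur as enantiomeric pairs, giving 9 + 6 = 15 stereoisomers in total.

6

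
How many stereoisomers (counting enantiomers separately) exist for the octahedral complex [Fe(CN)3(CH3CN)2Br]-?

The six octahedral sites form three mutually perpendicular trans pairs.
The distinct arrangements are (3 in all): CN mer, CH3CN cis; CN mer, CH3CN trans; CN fac, CH3CN cis.
Each arrangement has an internal mirror plane or centre of symmetry, so none is chiral.

3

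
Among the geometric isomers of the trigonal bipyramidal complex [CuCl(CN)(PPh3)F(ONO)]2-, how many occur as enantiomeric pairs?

A trigonal bipyramid has two axial and three equatorial sites, which are chemically inequivalent.
Placing the ligands in turn and identifying arrangements related by rotation or reflection leaves 10 distinct geometric isomers.
Of these, 10 lack any improper symmetry element and so occur as enantiomeric pairs, giving 10 + 10 = 20 stereoisomers in total.

10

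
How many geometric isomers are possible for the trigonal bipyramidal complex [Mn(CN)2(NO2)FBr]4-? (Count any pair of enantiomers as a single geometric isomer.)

In a trigonal bipyramid the two axial positions differ from the three equatorial ones.
Placing the ligands in turn and identifying arrangements related by rotation or reflection leaves 7 distinct geometric isomers.

7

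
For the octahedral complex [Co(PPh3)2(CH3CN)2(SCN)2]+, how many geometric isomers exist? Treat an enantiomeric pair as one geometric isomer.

5

In an octahedral complex each vertex has one trans partner and four cis neighbours.
The distinct arrangements are (5 in all): PPh3 trans, CH3CN trans, SCN trans; PPh3 cis, CH3CN trans, SCN cis; PPh3 cis, CH3CN cis, SCN trans; PPh3 cis, CH3CN cis, SCN cis (chiral); PPh3 trans, CH3CN cis, SCN cis.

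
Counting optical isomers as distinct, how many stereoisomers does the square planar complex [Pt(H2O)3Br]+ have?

In a square planar complex each vertex has one trans partner and two cis neighbours.
Only one geometric arrangement is possible.

1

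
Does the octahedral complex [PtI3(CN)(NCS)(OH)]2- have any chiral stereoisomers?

yes

The six octahedral sites form three mutually perpendicular trans pairs.
There are 4 geometric isomers: I mer (3 arrangements); I fac (chiral).
One of these lacks any improper symmetry element and so occurs as an enantiomeric pair, giving 4 + 1 = 5 stereoisomers in total.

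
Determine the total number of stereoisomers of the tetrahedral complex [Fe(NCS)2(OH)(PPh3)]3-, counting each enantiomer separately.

All four vertices of a tetrahedron are equivalent and mutually adjacent, so cis/trans isomerism cannot arise.
Only one geometric arrangement is possible.

1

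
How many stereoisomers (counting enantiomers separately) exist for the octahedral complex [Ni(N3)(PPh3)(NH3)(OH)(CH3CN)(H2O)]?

30

In an octahedral complex each vertex has one trans partner and four cis neighbours.
Systematic enumeration (placing each ligand type in turn and discarding arrangements equivalent by rotation or reflection) gives 15 geometric isomers.
Of these, 15 lack any improper symmetry element and so occur as enantiomeric pairs, giving 15 + 15 = 30 stereoisomers in total.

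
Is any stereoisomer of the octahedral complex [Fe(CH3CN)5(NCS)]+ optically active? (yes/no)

no

In an octahedral complex each vertex has one trans partner and four cis neighbours.
Only one geometric arrangement is possible.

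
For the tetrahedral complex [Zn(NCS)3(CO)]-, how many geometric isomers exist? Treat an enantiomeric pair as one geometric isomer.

In a tetrahedral complex all four positions are equivalent and every pair of ligands is adjacent — there is no cis/trans distinction.
Only one geometric arrangement is possible.

1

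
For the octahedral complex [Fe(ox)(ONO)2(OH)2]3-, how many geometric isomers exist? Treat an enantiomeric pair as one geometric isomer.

Each ox is bidentate and must span two cis positions.
Working through the distinct placements yields 3 geometric isomers: ONO cis, OH trans; ONO cis, OH cis (chiral); ONO trans, OH cis.

3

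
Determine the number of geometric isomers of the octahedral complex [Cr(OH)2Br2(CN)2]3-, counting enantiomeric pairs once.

5

In an octahedral complex each vertex has one trans partner and four cis neighbours.
Working through the distinct placements yields 5 geometric isomers: OH trans, Br trans, CN trans; OH cis, Br trans, CN cis; OH trans, Br cis, CN cis; OH cis, Br cis, CN cis (chiral); OH cis, Br cis, CN trans.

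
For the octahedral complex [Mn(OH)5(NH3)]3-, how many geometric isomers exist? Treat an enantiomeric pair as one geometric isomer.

The six octahedral sites form three mutually perpendicular trans pairs.
Only one geometric arrangement is possible.

1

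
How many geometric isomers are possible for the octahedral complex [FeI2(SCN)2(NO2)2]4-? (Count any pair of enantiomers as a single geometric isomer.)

The six octahedral sites form three mutually perpendicular trans pairs.
Systematic placement gives 5 geometric isomers: I trans, SCN trans, NO2 trans; I trans, SCN cis, NO2 cis; I cis, SCN trans, NO2 cis; I cis, SCN cis, NO2 cis (chiral); I cis, SCN cis, NO2 trans.

5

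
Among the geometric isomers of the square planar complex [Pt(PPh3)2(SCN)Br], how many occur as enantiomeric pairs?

0

A square has two trans pairs of vertices; adjacent vertices are cis.
Systematic placement gives 2 geometric isomers: PPh3 cis; PPh3 trans.
Each arrangement has an internal mirror plane or centre of symmetry, so none is chiral.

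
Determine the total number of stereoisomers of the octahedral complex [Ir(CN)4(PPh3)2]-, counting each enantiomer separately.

2

In an octahedral complex each vertex has one trans partner and four cis neighbours.
Working through the distinct placements yields 2 geometric isomers: PPh3 trans; PPh3 cis.
Each arrangement has an internal mirror plane or centre of symmetry, so none is chiral.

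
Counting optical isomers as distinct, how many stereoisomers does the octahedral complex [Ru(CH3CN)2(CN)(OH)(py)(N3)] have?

Exhaustive case analysis gives 9 geometric isomers.
Of these, 6 lack any improper symmetry element and so occur as enantiomeric pairs, giving 9 + 6 = 15 stereoisomers in total.

15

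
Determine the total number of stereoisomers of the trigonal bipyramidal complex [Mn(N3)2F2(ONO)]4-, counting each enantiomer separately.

A trigonal bipyramid has two axial and three equatorial sites, which are chemically inequivalent.
Placing the ligands in turn and identifying arrangements related by rotation or reflection leaves 5 distinct geometric isomers.
One of these lacks any improper symmetry element and so occurs as an enantiomeric pair, giving 5 + 1 = 6 stereoisomers in total.

6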